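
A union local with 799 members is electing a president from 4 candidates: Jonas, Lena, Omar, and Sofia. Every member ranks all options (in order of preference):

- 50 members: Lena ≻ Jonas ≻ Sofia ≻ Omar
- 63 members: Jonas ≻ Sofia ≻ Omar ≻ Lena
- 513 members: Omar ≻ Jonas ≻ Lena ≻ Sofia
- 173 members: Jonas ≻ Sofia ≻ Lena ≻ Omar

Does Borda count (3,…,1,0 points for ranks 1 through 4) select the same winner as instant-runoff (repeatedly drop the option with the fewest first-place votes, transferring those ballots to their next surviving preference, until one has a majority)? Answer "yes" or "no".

no

Borda — scores: Jonas 1834, Lena 836, Omar 1602, Sofia 522. Winner: Jonas.
Instant-runoff — R1 Jonas 236, Lena 50, Omar 513, Sofia 0 (Omar winner). Winner: Omar.
The two methods disagree.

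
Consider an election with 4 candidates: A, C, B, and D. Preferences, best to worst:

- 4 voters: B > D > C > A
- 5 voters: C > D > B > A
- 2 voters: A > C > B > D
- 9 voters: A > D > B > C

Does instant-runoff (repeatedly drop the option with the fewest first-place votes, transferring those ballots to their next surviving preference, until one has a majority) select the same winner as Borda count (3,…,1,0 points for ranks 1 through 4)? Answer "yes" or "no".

no

Instant-runoff — R1 A 11, C 5, B 4, D 0 (A winner). Winner: A.
Borda — scores: A 33, C 23, B 28, D 36. Winner: D.
The two methods disagree.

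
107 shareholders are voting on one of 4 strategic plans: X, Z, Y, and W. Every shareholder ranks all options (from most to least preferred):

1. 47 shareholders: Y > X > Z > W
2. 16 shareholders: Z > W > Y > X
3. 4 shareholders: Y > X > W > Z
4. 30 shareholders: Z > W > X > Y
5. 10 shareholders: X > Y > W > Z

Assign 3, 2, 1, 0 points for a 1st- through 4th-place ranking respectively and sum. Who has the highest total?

X: 47·2 + 16·0 + 4·2 + 30·1 + 10·3 = 162
Z: 47·1 + 16·3 + 4·0 + 30·3 + 10·0 = 185
Y: 47·3 + 16·1 + 4·3 + 30·0 + 10·2 = 189
W: 47·0 + 16·2 + 4·1 + 30·2 + 10·1 = 106
Y has the highest Borda score (189).

Y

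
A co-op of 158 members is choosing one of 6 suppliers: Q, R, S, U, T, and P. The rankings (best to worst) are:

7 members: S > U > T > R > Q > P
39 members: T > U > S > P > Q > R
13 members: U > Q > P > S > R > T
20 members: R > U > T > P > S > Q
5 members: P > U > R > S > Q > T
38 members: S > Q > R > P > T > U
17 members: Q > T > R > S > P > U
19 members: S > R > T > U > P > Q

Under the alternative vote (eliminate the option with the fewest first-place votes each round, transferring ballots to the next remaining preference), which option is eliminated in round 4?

R

Round 1: Q 17, R 20, S 64, U 13, T 39, P 5. Eliminate P.
Round 2: Q 17, R 20, S 64, U 18, T 39. Eliminate Q.
Round 3: R 20, S 64, U 18, T 56. Eliminate U.
Round 4: R 25, S 77, T 56. Eliminate R.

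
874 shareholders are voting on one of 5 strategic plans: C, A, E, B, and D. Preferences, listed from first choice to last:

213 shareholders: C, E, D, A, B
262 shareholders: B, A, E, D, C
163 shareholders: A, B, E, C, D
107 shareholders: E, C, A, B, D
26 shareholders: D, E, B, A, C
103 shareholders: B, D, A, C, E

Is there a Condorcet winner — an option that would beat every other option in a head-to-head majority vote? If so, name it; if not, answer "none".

A vs C: 554–320 for A.
A vs E: 528–346 for A.
A vs B: 483–391 for A.
A vs D: 532–342 for A.
A beats every other option head-to-head.

A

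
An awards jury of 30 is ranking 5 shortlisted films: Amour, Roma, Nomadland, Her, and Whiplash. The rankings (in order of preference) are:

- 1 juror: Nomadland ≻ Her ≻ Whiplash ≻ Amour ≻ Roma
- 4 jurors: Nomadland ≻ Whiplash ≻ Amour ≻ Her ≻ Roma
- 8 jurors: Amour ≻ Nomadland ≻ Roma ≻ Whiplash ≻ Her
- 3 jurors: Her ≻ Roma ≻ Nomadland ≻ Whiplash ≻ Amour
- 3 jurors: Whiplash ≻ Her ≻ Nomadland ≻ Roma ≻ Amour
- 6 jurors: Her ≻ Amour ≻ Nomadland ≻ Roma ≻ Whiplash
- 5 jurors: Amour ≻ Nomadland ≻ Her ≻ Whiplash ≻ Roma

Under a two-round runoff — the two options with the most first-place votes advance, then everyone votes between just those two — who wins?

Amour

Round 1 first-place votes: Amour 13, Roma 0, Nomadland 5, Her 9, Whiplash 3.
Amour and Her advance.
Runoff: Amour is preferred to Her by 17 voters; Her by 13.
Amour wins the runoff.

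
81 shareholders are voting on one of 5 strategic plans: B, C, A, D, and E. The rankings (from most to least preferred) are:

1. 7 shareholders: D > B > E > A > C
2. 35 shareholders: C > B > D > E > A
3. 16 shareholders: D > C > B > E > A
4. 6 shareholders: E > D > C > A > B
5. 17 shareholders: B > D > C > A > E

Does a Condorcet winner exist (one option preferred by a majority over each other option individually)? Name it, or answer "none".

none

Checking pairwise contests:
C beats B 57–24.
D beats C 46–35.
B beats A 75–6.
B beats D 52–29.
B beats E 75–6.
Every option loses at least one head-to-head, so there is no Condorcet winner.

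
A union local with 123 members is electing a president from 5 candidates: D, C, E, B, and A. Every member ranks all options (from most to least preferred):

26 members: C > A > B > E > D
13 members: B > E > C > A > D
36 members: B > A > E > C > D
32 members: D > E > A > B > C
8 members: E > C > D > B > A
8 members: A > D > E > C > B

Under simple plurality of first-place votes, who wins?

First-place votes: D 32, C 26, E 8, B 49, A 8.
B has the most first-place votes.

B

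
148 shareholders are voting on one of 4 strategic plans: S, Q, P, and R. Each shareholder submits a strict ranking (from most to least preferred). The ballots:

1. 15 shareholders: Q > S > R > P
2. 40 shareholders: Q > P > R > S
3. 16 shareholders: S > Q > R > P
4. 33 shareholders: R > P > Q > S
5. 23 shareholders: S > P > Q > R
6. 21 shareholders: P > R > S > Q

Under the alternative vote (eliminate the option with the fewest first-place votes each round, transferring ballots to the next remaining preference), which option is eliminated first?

P

Round 1: S 39, Q 55, P 21, R 33. Eliminate P.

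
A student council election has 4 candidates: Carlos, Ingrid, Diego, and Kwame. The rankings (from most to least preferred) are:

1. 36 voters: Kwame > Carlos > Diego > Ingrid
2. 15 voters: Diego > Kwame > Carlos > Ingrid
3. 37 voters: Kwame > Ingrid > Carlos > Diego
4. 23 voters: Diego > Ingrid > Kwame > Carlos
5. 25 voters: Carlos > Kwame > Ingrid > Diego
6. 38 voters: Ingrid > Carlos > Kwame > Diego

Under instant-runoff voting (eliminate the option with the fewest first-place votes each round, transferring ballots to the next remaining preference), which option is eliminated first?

Round 1: Carlos 25, Ingrid 38, Diego 38, Kwame 73. Eliminate Carlos.

Carlos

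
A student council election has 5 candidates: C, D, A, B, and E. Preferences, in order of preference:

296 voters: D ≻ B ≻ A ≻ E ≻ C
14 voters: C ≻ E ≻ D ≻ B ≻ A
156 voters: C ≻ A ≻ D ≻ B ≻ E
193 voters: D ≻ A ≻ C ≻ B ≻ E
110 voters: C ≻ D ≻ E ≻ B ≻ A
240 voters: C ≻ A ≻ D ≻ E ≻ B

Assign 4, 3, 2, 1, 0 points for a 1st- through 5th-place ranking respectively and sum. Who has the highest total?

C: 296·0 + 14·4 + 156·4 + 193·2 + 110·4 + 240·4 = 2466
D: 296·4 + 14·2 + 156·2 + 193·4 + 110·3 + 240·2 = 3106
A: 296·2 + 14·0 + 156·3 + 193·3 + 110·0 + 240·3 = 2359
B: 296·3 + 14·1 + 156·1 + 193·1 + 110·1 + 240·0 = 1361
E: 296·1 + 14·3 + 156·0 + 193·0 + 110·2 + 240·1 = 798
D has the highest Borda score (3106).

D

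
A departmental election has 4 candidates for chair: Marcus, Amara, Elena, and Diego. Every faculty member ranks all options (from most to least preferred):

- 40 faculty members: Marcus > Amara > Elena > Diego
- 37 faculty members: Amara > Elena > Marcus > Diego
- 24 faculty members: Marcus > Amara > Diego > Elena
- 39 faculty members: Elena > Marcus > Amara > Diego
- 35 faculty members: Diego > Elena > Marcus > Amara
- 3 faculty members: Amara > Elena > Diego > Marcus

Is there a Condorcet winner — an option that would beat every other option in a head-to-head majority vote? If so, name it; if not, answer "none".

Checking pairwise contests:
Elena beats Marcus 114–64.
Marcus beats Amara 138–40.
Amara beats Elena 104–74.
Marcus beats Diego 140–38.
Every option loses at least one head-to-head, so there is no Condorcet winner.

none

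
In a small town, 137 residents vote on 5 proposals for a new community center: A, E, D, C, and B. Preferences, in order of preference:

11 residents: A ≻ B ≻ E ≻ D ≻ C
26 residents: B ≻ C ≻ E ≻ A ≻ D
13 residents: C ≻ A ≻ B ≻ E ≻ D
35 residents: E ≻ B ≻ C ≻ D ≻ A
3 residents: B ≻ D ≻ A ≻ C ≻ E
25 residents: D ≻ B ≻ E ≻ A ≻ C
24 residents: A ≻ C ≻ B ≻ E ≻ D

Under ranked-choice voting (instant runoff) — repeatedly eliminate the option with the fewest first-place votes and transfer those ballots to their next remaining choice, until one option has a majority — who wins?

B

Round 1: A 35, E 35, D 25, C 13, B 29. Eliminate C.
Round 2: A 48, E 35, D 25, B 29. Eliminate D.
Round 3: A 48, E 35, B 54. Eliminate E.
Round 4: A 48, B 89. B has a majority.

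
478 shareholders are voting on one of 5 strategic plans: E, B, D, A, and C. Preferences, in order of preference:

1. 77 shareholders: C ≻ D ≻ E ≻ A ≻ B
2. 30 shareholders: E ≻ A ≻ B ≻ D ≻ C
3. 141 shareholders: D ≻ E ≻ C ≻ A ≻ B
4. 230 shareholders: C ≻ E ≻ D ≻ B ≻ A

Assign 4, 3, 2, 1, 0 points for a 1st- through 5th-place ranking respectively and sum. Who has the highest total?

E: 77·2 + 30·4 + 141·3 + 230·3 = 1387
B: 77·0 + 30·2 + 141·0 + 230·1 = 290
D: 77·3 + 30·1 + 141·4 + 230·2 = 1285
A: 77·1 + 30·3 + 141·1 + 230·0 = 308
C: 77·4 + 30·0 + 141·2 + 230·4 = 1510
C has the highest Borda score (1510).

C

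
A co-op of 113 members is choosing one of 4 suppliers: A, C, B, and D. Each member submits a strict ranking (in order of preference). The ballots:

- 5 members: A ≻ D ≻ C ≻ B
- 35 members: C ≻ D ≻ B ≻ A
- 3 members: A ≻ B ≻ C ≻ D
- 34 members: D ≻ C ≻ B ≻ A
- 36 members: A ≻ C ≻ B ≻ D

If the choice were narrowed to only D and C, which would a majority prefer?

C

Voters preferring D to C: 39; preferring C to D: 74.
C wins the head-to-head.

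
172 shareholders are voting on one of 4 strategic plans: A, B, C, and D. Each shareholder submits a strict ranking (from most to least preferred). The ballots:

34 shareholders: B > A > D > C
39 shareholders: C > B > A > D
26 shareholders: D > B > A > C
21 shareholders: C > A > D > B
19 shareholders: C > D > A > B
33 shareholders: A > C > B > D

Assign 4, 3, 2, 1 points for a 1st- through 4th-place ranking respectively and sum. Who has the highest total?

A: 34·3 + 39·2 + 26·2 + 21·3 + 19·2 + 33·4 = 465
B: 34·4 + 39·3 + 26·3 + 21·1 + 19·1 + 33·2 = 437
C: 34·1 + 39·4 + 26·1 + 21·4 + 19·4 + 33·3 = 475
D: 34·2 + 39·1 + 26·4 + 21·2 + 19·3 + 33·1 = 343
C has the highest Borda score (475).

C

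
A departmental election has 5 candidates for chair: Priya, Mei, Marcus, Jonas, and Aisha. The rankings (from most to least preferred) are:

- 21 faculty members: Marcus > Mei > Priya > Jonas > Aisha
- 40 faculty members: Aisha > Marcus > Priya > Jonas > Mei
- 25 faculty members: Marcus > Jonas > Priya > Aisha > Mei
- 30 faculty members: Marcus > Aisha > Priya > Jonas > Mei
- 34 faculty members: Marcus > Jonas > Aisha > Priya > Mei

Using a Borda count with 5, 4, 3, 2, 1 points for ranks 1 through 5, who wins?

Priya: 21·3 + 40·3 + 25·3 + 30·3 + 34·2 = 416
Mei: 21·4 + 40·1 + 25·1 + 30·1 + 34·1 = 213
Marcus: 21·5 + 40·4 + 25·5 + 30·5 + 34·5 = 710
Jonas: 21·2 + 40·2 + 25·4 + 30·2 + 34·4 = 418
Aisha: 21·1 + 40·5 + 25·2 + 30·4 + 34·3 = 493
Marcus has the highest Borda score (710).

Marcus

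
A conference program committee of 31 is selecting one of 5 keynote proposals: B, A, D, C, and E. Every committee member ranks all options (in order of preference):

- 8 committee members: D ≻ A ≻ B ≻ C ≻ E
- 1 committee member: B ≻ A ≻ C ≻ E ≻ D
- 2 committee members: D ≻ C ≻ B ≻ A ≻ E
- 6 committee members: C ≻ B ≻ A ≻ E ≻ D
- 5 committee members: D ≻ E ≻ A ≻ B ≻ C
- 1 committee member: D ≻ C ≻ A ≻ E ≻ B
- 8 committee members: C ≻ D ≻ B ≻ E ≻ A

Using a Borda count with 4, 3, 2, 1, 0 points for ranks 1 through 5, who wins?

D

B: 8·2 + 1·4 + 2·2 + 6·3 + 5·1 + 1·0 + 8·2 = 63
A: 8·3 + 1·3 + 2·1 + 6·2 + 5·2 + 1·2 + 8·0 = 53
D: 8·4 + 1·0 + 2·4 + 6·0 + 5·4 + 1·4 + 8·3 = 88
C: 8·1 + 1·2 + 2·3 + 6·4 + 5·0 + 1·3 + 8·4 = 75
E: 8·0 + 1·1 + 2·0 + 6·1 + 5·3 + 1·1 + 8·1 = 31
D has the highest Borda score (88).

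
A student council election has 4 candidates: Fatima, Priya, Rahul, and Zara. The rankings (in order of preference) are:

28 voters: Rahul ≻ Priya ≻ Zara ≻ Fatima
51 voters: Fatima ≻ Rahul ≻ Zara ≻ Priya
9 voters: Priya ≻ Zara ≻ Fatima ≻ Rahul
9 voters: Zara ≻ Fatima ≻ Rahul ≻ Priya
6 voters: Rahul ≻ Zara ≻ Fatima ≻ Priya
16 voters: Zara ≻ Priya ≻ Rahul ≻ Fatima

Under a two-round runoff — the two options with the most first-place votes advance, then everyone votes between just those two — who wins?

Fatima

Round 1 first-place votes: Fatima 51, Priya 9, Rahul 34, Zara 25.
Fatima and Rahul advance.
Runoff: Fatima is preferred to Rahul by 69 voters; Rahul by 50.
Fatima wins the runoff.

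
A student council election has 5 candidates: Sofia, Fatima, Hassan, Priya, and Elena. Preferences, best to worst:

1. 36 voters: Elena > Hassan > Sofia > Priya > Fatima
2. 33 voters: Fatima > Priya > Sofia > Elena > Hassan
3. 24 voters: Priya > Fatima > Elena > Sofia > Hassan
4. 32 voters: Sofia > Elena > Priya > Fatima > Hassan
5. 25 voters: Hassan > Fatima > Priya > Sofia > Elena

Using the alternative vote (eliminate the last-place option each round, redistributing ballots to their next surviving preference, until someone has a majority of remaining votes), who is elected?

Round 1: Sofia 32, Fatima 33, Hassan 25, Priya 24, Elena 36. Eliminate Priya.
Round 2: Sofia 32, Fatima 57, Hassan 25, Elena 36. Eliminate Hassan.
Round 3: Sofia 32, Fatima 82, Elena 36. Fatima has a majority.

Fatima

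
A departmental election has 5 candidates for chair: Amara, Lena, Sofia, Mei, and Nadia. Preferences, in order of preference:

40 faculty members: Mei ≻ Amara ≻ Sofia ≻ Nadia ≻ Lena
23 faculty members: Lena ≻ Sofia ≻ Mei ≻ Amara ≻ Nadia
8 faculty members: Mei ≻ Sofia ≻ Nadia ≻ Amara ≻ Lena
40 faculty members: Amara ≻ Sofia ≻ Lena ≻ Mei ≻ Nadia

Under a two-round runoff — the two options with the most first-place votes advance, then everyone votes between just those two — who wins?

Mei

Round 1 first-place votes: Amara 40, Lena 23, Sofia 0, Mei 48, Nadia 0.
Mei and Amara advance.
Runoff: Mei is preferred to Amara by 71 voters; Amara by 40.
Mei wins the runoff.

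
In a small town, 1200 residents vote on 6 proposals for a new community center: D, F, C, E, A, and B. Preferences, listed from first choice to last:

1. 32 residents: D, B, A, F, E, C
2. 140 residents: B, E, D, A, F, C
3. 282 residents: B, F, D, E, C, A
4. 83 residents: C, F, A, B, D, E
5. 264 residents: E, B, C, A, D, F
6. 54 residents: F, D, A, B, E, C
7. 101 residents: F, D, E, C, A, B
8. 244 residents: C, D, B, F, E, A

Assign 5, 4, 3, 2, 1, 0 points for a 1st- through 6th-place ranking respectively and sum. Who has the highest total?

D: 32·5 + 140·3 + 282·3 + 83·1 + 264·1 + 54·4 + 101·4 + 244·4 = 3369
F: 32·2 + 140·1 + 282·4 + 83·4 + 264·0 + 54·5 + 101·5 + 244·2 = 2927
C: 32·0 + 140·0 + 282·1 + 83·5 + 264·3 + 54·0 + 101·2 + 244·5 = 2911
E: 32·1 + 140·4 + 282·2 + 83·0 + 264·5 + 54·1 + 101·3 + 244·1 = 3077
A: 32·3 + 140·2 + 282·0 + 83·3 + 264·2 + 54·3 + 101·1 + 244·0 = 1416
B: 32·4 + 140·5 + 282·5 + 83·2 + 264·4 + 54·2 + 101·0 + 244·3 = 4300
B has the highest Borda score (4300).

B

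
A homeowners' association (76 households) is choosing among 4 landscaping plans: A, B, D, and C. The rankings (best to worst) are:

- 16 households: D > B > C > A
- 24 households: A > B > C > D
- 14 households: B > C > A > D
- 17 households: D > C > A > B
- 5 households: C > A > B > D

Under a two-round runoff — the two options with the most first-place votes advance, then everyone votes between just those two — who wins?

Round 1 first-place votes: A 24, B 14, D 33, C 5.
D and A advance.
Runoff: D is preferred to A by 33 voters; A by 43.
A wins the runoff.

A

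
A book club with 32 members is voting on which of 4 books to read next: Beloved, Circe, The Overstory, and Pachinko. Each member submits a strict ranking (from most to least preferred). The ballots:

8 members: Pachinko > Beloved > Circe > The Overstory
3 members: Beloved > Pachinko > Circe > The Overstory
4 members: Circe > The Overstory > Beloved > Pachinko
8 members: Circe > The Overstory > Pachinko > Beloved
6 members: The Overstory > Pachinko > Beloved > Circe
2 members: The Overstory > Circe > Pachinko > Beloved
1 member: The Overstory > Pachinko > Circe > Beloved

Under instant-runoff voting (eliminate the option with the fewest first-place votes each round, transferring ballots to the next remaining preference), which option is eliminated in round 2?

The Overstory

Round 1: Beloved 3, Circe 12, The Overstory 9, Pachinko 8. Eliminate Beloved.
Round 2: Circe 12, The Overstory 9, Pachinko 11. Eliminate The Overstory.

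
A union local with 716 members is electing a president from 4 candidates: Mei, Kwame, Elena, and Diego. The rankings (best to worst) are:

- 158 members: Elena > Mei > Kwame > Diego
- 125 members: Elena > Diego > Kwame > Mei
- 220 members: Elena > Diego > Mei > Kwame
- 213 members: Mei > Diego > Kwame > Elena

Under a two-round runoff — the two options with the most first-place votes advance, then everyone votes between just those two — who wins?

Round 1 first-place votes: Mei 213, Kwame 0, Elena 503, Diego 0.
Elena and Mei advance.
Runoff: Elena is preferred to Mei by 503 voters; Mei by 213.
Elena wins the runoff.

Elena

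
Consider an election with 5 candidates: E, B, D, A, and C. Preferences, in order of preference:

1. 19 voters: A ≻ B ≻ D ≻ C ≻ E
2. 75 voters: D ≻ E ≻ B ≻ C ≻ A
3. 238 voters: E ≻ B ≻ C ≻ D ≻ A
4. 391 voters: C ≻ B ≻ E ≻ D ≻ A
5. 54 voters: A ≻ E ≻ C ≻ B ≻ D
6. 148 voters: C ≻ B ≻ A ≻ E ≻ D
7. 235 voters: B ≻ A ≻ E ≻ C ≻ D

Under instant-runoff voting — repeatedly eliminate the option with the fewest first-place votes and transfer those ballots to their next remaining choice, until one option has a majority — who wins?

E

Round 1: E 238, B 235, D 75, A 73, C 539. Eliminate A.
Round 2: E 292, B 254, D 75, C 539. Eliminate D.
Round 3: E 367, B 254, C 539. Eliminate B.
Round 4: E 602, C 558. E has a majority.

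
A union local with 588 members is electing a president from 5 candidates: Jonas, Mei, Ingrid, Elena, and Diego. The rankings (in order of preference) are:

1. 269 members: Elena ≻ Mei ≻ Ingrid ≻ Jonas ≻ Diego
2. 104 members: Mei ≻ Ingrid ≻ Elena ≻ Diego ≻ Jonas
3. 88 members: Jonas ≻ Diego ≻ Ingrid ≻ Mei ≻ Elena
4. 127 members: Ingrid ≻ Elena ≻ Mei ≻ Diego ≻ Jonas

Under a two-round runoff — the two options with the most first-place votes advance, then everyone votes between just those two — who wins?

Ingrid

Round 1 first-place votes: Jonas 88, Mei 104, Ingrid 127, Elena 269, Diego 0.
Elena and Ingrid advance.
Runoff: Elena is preferred to Ingrid by 269 voters; Ingrid by 319.
Ingrid wins the runoff.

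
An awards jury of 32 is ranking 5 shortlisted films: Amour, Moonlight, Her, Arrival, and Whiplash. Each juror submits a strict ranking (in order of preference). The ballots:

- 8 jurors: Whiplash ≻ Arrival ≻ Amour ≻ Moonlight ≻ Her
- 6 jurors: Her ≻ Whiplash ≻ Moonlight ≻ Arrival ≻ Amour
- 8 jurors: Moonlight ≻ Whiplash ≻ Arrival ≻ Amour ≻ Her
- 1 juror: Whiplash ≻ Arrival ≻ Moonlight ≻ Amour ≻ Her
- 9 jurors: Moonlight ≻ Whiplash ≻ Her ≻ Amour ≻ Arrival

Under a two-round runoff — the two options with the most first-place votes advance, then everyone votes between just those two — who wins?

Round 1 first-place votes: Amour 0, Moonlight 17, Her 6, Arrival 0, Whiplash 9.
Moonlight and Whiplash advance.
Runoff: Moonlight is preferred to Whiplash by 17 voters; Whiplash by 15.
Moonlight wins the runoff.

Moonlight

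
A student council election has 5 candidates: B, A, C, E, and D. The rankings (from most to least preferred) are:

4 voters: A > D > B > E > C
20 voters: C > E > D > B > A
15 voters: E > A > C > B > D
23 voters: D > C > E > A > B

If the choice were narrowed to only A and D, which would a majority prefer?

Voters preferring A to D: 19; preferring D to A: 43.
D wins the head-to-head.

D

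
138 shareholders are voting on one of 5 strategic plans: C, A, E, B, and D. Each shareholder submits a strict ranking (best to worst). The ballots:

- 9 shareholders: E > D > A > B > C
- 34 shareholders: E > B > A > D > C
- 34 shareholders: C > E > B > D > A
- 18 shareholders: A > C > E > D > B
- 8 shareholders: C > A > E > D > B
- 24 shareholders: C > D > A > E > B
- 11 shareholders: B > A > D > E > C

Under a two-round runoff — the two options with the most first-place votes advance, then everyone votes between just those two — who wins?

C

Round 1 first-place votes: C 66, A 18, E 43, B 11, D 0.
C and E advance.
Runoff: C is preferred to E by 84 voters; E by 54.
C wins the runoff.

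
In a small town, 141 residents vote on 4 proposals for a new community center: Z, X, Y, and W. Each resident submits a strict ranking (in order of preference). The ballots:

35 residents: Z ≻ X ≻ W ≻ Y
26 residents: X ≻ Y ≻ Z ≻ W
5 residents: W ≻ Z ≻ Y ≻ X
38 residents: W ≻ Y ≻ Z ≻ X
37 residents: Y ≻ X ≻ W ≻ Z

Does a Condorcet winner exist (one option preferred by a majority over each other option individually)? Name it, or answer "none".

none

Checking pairwise contests:
Y beats Z 101–40.
Z beats X 78–63.
W beats Y 78–63.
X beats W 98–43.
Every option loses at least one head-to-head, so there is no Condorcet winner.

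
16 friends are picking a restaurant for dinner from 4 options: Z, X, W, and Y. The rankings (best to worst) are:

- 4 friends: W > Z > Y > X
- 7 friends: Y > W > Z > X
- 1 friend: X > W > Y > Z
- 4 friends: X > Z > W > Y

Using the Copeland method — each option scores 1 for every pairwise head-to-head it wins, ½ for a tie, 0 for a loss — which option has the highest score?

Z: beats X; ties Y; loses to W → score 1.5.
X: loses to Z, W, and Y → score 0.
W: beats Z, X, and Y → score 3.
Y: beats X; ties Z; loses to W → score 1.5.
W has the best pairwise record.

W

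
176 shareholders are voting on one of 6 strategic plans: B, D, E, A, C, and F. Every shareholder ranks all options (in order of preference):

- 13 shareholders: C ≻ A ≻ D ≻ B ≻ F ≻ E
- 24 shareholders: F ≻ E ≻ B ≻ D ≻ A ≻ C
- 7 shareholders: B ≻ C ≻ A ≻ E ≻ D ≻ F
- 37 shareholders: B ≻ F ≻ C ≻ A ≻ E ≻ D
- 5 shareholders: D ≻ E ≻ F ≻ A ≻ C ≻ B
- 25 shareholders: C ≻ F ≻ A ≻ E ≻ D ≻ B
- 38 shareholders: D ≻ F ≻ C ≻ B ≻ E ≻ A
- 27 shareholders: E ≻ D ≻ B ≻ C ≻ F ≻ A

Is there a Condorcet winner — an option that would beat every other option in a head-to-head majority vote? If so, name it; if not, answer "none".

Checking pairwise contests:
D beats B 108–68.
E beats D 120–56.
B beats E 95–81.
B beats A 133–43.
B beats C 95–81.
D beats F 90–86.
Every option loses at least one head-to-head, so there is no Condorcet winner.

none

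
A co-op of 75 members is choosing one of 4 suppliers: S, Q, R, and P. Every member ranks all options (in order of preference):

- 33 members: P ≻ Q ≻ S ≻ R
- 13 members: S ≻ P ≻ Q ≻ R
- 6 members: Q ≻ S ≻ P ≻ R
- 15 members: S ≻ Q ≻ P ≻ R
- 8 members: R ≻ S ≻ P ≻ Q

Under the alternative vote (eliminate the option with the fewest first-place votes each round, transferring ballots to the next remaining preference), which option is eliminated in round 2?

R

Round 1: S 28, Q 6, R 8, P 33. Eliminate Q.
Round 2: S 34, R 8, P 33. Eliminate R.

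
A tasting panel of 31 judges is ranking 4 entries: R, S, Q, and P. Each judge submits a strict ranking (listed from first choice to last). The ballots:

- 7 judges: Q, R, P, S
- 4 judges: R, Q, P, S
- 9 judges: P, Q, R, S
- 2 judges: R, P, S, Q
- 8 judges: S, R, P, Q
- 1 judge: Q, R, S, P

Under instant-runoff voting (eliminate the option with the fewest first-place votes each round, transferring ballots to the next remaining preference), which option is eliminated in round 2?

S

Round 1: R 6, S 8, Q 8, P 9. Eliminate R.
Round 2: S 8, Q 12, P 11. Eliminate S.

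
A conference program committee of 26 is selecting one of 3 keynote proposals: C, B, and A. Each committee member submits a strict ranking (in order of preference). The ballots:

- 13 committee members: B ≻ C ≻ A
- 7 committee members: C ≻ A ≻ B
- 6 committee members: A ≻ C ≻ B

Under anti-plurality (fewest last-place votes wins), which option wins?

Last-place votes: C 0, B 13, A 13.
C is ranked last by the fewest voters, so C wins.

C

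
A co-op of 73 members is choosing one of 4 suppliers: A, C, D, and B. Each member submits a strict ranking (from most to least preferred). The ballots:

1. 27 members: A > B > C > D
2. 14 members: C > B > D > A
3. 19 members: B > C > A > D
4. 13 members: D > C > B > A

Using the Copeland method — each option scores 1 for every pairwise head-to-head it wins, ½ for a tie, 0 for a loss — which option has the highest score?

B

A: beats D; loses to C and B → score 1.
C: beats A and D; loses to B → score 2.
D: loses to A, C, and B → score 0.
B: beats A, C, and D → score 3.
B has the best pairwise record.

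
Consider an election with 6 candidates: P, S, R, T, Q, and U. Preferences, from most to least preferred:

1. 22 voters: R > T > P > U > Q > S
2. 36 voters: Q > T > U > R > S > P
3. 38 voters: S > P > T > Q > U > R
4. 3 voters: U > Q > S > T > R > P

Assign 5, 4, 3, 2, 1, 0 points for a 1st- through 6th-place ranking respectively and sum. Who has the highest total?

P: 22·3 + 36·0 + 38·4 + 3·0 = 218
S: 22·0 + 36·1 + 38·5 + 3·3 = 235
R: 22·5 + 36·2 + 38·0 + 3·1 = 185
T: 22·4 + 36·4 + 38·3 + 3·2 = 352
Q: 22·1 + 36·5 + 38·2 + 3·4 = 290
U: 22·2 + 36·3 + 38·1 + 3·5 = 205
T has the highest Borda score (352).

T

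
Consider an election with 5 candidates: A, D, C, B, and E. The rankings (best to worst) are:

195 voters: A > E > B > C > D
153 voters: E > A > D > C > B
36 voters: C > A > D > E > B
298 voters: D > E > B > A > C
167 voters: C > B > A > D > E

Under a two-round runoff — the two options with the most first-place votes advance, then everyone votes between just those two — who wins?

D

Round 1 first-place votes: A 195, D 298, C 203, B 0, E 153.
D and C advance.
Runoff: D is preferred to C by 451 voters; C by 398.
D wins the runoff.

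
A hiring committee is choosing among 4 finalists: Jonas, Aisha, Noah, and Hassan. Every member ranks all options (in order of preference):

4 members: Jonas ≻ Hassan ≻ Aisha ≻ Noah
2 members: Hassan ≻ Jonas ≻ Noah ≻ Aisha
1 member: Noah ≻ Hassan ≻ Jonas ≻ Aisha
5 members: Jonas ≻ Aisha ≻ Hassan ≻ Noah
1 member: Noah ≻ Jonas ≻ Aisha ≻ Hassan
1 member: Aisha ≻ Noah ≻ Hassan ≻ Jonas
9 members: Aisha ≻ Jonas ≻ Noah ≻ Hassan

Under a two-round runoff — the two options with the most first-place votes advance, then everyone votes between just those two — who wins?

Jonas

Round 1 first-place votes: Jonas 9, Aisha 10, Noah 2, Hassan 2.
Aisha and Jonas advance.
Runoff: Aisha is preferred to Jonas by 10 voters; Jonas by 13.
Jonas wins the runoff.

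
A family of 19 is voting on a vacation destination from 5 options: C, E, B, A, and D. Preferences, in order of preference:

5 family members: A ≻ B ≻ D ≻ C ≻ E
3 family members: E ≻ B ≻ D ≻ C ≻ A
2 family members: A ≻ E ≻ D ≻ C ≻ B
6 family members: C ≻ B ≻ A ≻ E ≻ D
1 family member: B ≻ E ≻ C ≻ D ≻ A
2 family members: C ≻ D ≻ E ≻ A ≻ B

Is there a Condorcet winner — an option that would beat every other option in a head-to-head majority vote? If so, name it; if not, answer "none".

Checking pairwise contests:
D beats C 10–9.
C beats E 13–6.
C beats B 10–9.
C beats A 12–7.
E beats D 12–7.
Every option loses at least one head-to-head, so there is no Condorcet winner.

none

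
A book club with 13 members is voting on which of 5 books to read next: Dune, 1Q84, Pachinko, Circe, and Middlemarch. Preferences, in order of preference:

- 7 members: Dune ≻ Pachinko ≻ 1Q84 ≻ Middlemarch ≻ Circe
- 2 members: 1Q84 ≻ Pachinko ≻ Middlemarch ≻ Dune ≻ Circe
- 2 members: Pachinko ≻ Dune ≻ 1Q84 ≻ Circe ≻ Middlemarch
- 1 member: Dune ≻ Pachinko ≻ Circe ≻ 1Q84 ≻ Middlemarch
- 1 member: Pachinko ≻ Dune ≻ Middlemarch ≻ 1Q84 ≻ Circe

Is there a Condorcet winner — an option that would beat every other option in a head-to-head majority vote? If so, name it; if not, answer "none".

Dune vs 1Q84: 11–2 for Dune.
Dune vs Pachinko: 8–5 for Dune.
Dune vs Circe: 13–0 for Dune.
Dune vs Middlemarch: 11–2 for Dune.
Dune beats every other option head-to-head.

Dune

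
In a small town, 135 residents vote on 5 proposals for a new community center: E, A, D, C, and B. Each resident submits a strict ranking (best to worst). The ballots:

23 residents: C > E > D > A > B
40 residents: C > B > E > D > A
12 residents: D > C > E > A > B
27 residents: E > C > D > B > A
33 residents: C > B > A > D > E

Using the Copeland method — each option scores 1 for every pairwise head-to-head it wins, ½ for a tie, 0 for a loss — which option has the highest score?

C

E: beats A and D; loses to C and B → score 2.
A: loses to E, D, C, and B → score 0.
D: beats A; loses to E, C, and B → score 1.
C: beats E, A, D, and B → score 4.
B: beats E, A, and D; loses to C → score 3.
C has the best pairwise record.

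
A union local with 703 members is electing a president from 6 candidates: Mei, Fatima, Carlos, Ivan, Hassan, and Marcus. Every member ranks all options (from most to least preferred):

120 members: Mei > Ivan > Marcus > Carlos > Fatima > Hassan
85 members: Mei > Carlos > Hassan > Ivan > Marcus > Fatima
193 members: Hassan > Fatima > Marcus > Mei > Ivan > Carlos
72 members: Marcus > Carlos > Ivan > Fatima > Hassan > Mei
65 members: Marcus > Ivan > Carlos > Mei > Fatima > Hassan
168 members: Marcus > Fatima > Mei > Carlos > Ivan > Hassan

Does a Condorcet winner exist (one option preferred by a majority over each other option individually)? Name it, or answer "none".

Marcus vs Mei: 498–205 for Marcus.
Marcus vs Fatima: 510–193 for Marcus.
Marcus vs Carlos: 618–85 for Marcus.
Marcus vs Ivan: 498–205 for Marcus.
Marcus vs Hassan: 425–278 for Marcus.
Marcus beats every other option head-to-head.

Marcus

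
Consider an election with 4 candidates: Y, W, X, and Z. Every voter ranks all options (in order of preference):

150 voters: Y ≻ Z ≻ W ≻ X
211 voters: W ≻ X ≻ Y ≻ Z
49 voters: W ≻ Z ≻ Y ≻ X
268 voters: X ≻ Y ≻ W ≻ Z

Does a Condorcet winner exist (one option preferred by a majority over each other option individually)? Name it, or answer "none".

Checking pairwise contests:
X beats Y 479–199.
Y beats W 418–260.
W beats X 410–268.
Y beats Z 629–49.
Every option loses at least one head-to-head, so there is no Condorcet winner.

none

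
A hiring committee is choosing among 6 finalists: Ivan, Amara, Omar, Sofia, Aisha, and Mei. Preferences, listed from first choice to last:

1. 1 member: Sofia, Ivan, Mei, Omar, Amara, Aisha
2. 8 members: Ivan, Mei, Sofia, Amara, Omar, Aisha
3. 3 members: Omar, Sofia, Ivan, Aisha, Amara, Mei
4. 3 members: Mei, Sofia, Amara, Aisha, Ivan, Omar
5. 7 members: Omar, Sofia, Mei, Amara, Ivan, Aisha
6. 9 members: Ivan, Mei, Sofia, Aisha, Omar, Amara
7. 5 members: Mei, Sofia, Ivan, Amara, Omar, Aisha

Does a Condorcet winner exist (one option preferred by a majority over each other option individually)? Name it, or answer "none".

Checking pairwise contests:
Sofia beats Ivan 19–17.
Ivan beats Amara 26–10.
Ivan beats Omar 26–10.
Mei beats Sofia 25–11.
Ivan beats Aisha 33–3.
Ivan beats Mei 21–15.
Every option loses at least one head-to-head, so there is no Condorcet winner.

none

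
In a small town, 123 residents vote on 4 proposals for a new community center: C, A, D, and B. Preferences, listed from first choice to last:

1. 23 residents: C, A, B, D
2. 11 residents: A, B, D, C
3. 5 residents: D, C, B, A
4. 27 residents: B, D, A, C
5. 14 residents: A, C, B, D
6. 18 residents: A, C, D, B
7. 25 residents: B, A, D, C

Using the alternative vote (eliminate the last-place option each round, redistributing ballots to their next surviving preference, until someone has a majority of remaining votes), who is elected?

A

Round 1: C 23, A 43, D 5, B 52. Eliminate D.
Round 2: C 28, A 43, B 52. Eliminate C.
Round 3: A 66, B 57. A has a majority.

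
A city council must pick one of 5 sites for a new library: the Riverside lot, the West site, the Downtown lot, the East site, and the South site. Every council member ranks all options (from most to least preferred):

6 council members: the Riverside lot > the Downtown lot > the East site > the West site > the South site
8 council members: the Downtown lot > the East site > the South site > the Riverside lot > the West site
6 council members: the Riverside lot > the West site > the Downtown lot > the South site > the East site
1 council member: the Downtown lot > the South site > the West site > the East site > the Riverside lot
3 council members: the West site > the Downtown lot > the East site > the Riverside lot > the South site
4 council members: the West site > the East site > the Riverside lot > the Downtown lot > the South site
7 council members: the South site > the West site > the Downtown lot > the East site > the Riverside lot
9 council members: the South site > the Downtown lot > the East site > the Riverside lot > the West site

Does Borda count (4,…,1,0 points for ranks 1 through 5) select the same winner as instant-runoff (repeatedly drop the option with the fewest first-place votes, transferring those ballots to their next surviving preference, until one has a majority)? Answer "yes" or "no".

no

Borda — scores: the Riverside lot 76, the West site 75, the Downtown lot 120, the East site 80, the South site 89. Winner: the Downtown lot.
Instant-runoff — R1 the Riverside lot 12, the West site 7, the Downtown lot 9, the East site 0, the South site 16 (the East site out); R2 the Riverside lot 12, the West site 7, the Downtown lot 9, the South site 16 (the West site out); R3 the Riverside lot 16, the Downtown lot 12, the South site 16 (the Downtown lot out); R4 the Riverside lot 19, the South site 25 (the South site winner). Winner: the South site.
The two methods disagree.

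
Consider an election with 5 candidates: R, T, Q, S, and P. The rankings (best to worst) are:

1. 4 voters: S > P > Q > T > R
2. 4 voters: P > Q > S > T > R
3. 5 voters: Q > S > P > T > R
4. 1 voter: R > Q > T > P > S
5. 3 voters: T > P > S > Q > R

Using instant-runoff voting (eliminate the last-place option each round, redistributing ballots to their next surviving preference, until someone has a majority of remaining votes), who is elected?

Round 1: R 1, T 3, Q 5, S 4, P 4. Eliminate R.
Round 2: T 3, Q 6, S 4, P 4. Eliminate T.
Round 3: Q 6, S 4, P 7. Eliminate S.
Round 4: Q 6, P 11. P has a majority.

P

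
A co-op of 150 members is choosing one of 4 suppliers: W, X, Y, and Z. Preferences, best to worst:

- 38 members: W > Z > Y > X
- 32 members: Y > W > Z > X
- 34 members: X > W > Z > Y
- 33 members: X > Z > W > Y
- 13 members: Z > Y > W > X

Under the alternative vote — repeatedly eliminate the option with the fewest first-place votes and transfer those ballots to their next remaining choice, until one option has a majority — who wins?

Y

Round 1: W 38, X 67, Y 32, Z 13. Eliminate Z.
Round 2: W 38, X 67, Y 45. Eliminate W.
Round 3: X 67, Y 83. Y has a majority.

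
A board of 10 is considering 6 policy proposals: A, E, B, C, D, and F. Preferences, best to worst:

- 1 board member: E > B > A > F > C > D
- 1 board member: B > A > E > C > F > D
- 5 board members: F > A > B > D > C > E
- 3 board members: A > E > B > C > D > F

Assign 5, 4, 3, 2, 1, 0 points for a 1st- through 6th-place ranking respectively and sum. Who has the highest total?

A

A: 1·3 + 1·4 + 5·4 + 3·5 = 42
E: 1·5 + 1·3 + 5·0 + 3·4 = 20
B: 1·4 + 1·5 + 5·3 + 3·3 = 33
C: 1·1 + 1·2 + 5·1 + 3·2 = 14
D: 1·0 + 1·0 + 5·2 + 3·1 = 13
F: 1·2 + 1·1 + 5·5 + 3·0 = 28
A has the highest Borda score (42).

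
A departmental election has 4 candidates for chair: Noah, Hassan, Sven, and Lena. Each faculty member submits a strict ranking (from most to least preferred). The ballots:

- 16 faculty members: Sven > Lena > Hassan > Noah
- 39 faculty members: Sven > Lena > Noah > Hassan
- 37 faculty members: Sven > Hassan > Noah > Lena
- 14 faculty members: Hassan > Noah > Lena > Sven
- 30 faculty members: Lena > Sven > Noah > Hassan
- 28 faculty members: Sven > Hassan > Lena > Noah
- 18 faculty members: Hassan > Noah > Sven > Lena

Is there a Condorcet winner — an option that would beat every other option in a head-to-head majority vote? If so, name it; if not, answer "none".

Sven vs Noah: 150–32 for Sven.
Sven vs Hassan: 150–32 for Sven.
Sven vs Lena: 138–44 for Sven.
Sven beats every other option head-to-head.

Sven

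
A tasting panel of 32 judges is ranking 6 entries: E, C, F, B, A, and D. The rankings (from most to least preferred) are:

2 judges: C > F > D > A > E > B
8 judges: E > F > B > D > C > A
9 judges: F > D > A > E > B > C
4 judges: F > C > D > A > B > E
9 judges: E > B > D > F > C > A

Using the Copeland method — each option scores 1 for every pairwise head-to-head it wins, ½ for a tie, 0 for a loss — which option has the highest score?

E

E: beats C, F, B, A, and D → score 5.
C: beats A; loses to E, F, B, and D → score 1.
F: beats C, B, A, and D; loses to E → score 4.
B: beats C, A, and D; loses to E and F → score 3.
A: loses to E, C, F, B, and D → score 0.
D: beats C and A; loses to E, F, and B → score 2.
E has the best pairwise record.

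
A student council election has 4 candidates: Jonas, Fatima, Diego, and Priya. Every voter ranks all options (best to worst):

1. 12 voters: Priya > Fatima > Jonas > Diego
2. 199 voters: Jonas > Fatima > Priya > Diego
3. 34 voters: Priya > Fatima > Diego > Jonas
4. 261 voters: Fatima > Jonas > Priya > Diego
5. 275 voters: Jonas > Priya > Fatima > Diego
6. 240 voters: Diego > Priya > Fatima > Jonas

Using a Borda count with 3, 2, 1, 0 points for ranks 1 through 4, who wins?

Jonas: 12·1 + 199·3 + 34·0 + 261·2 + 275·3 + 240·0 = 1956
Fatima: 12·2 + 199·2 + 34·2 + 261·3 + 275·1 + 240·1 = 1788
Diego: 12·0 + 199·0 + 34·1 + 261·0 + 275·0 + 240·3 = 754
Priya: 12·3 + 199·1 + 34·3 + 261·1 + 275·2 + 240·2 = 1628
Jonas has the highest Borda score (1956).

Jonas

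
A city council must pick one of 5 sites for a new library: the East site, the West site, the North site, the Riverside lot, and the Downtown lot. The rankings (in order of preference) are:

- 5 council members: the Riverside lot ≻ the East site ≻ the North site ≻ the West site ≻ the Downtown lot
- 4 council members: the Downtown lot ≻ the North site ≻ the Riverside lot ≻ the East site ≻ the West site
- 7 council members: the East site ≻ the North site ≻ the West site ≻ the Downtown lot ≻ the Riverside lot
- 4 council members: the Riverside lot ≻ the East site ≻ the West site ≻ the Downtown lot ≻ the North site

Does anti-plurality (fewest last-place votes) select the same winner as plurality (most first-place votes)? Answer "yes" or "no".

no

Anti-plurality — last-place votes: the East site 0, the West site 4, the North site 4, the Riverside lot 7, the Downtown lot 5. Winner: the East site.
Plurality — first-place votes: the East site 7, the West site 0, the North site 0, the Riverside lot 9, the Downtown lot 4. Winner: the Riverside lot.
The two methods disagree.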